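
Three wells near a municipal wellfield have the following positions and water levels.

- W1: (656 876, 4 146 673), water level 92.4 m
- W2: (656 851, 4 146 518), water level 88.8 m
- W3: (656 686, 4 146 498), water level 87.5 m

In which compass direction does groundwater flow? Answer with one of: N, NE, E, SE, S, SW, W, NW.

S

With h = a·x + b·y + c and W1 as origin, the differences give:
  (-25)·a + (-155)·b = -3.6
  (-190)·a + (-175)·b = -4.9
Eliminate b (×(-175) and ×(-155), subtract): -25075·a = -129.50 → a = ∂h/∂x = +0.005165
Back-substitute: b = ∂h/∂y = +0.02239.
Flow = −∇h = (-0.005165 east, -0.02239 north), which points south.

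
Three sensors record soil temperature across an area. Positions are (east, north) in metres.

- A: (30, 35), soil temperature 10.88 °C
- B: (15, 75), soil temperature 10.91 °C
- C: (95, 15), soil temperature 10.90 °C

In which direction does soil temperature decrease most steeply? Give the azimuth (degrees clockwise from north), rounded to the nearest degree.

212°

Differences from A: to B (Δx, Δy, Δh) = (-15, 40, +0.03); to C = (65, -20, +0.02).
Solve a·Δx + b·Δy = ΔT: det = (-15)·(-20) − 65·40 = -2300.
∂T/∂x = [(+0.03)·(-20) − (+0.02)·40] / -2300 = +0.0006087
∂T/∂y = [(-15)·(+0.02) − 65·(+0.03)] / -2300 = +0.0009783
Steepest decrease is along −∇f: components (-0.0006087 E, -0.0009783 N).
Azimuth = atan2(-0.0006087, -0.0009783) = 211.9° ≈ 212°.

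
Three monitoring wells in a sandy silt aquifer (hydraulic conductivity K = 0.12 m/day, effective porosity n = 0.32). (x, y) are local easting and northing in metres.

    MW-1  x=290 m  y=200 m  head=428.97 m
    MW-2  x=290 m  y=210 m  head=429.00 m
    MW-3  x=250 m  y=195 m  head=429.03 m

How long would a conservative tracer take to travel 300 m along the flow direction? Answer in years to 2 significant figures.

620 years

Differences from MW-1: to MW-2 (Δx, Δy, Δh) = (0, 10, +0.03); to MW-3 = (-40, -5, +0.06).
Solve a·Δx + b·Δy = Δh: det = 0·(-5) − (-40)·10 = 400.
∂h/∂x = [(+0.03)·(-5) − (+0.06)·10] / 400 = -0.001875
∂h/∂y = [0·(+0.06) − (-40)·(+0.03)] / 400 = +0.003000
|∇h| = √(-0.001875² + 0.003000²) = 0.003538
Seepage velocity v = K·i/n = 0.12 × 0.003538 / 0.32 = 0.001327 m/day.
t = 300 / 0.001327 = 2.261e+05 days = 619 years.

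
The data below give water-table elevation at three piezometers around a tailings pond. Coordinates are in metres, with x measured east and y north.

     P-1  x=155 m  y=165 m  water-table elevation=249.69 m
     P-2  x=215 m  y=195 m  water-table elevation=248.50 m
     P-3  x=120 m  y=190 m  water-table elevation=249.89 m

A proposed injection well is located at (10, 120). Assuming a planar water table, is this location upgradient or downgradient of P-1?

Three-point gradient (reference P-1): Δ to P-2 = (60, 30, -1.19), Δ to P-3 = (-35, 25, +0.20).
∂h/∂x = -0.01402, ∂h/∂y = -0.01163 (det = 2550).
Head at (10, 120) = 249.69 + (-0.01402)·(-145) + (-0.01163)·(-45) = 252.25 m.
That is higher than the 249.69 m at P-1, so the point is upgradient.

upgradient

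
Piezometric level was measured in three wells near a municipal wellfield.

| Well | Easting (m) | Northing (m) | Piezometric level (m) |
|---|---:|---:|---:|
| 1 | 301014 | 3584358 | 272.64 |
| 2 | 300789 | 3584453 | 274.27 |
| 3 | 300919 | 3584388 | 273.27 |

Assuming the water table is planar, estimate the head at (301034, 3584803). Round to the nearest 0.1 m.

Differences from 1: to 2 (Δx, Δy, Δh) = (-225, 95, +1.63); to 3 = (-95, 30, +0.63).
Determinant of the coordinate differences = (-225)·30 − (-95)·95 = 2275.
∂h/∂x = [(+1.63)·30 − (+0.63)·95] / 2275 = -0.004813
∂h/∂y = [(-225)·(+0.63) − (-95)·(+1.63)] / 2275 = +0.005758
h(301034, 3584803) = 272.64 + (-0.004813)·(20) + (+0.005758)·(445) = 272.64 -0.096 +2.562 = 275.106 m.

275.1 m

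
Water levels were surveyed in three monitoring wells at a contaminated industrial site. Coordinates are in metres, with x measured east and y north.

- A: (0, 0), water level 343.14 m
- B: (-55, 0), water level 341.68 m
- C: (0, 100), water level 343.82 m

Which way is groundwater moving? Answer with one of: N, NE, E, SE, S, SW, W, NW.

W

∂h/∂x = (341.68 − 343.14) / (-55 − 0) = +0.02655
∂h/∂y = (343.82 − 343.14) / (100 − 0) = +0.006800
Flow = −∇h = (-0.02655 east, -0.006800 north), which points west.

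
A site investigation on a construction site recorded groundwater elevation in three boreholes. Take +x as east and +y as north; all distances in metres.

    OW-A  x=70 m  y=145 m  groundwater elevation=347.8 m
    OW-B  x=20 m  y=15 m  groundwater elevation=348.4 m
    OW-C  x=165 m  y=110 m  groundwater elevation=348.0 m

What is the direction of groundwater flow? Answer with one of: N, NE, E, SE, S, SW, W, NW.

Taking OW-A as reference: OW-B−OW-A = (-50, -130, +0.6); OW-C−OW-A = (95, -35, +0.2).
Determinant of the coordinate differences = (-50)·(-35) − 95·(-130) = 14100.
∂h/∂x = [(+0.6)·(-35) − (+0.2)·(-130)] / 14100 = +0.0003546
∂h/∂y = [(-50)·(+0.2) − 95·(+0.6)] / 14100 = -0.004752
Flow = −∇h = (-0.0003546 east, +0.004752 north), which points north.

N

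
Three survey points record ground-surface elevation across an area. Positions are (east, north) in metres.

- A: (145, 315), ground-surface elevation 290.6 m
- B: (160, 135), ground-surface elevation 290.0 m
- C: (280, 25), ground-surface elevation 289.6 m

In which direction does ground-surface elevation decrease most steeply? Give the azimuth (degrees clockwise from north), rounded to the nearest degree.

175°

With z = a·x + b·y + c and A as origin, the differences give:
  15·a + (-180)·b = -0.6
  135·a + (-290)·b = -1.0
Eliminate b (×(-290) and ×(-180), subtract): 19950·a = -6.00 → a = ∂z/∂x = -0.0003008
Back-substitute: b = ∂z/∂y = +0.003308.
Steepest decrease is along −∇f: components (+0.0003008 E, -0.003308 N).
Azimuth = atan2(+0.0003008, -0.003308) = 174.8° ≈ 175°.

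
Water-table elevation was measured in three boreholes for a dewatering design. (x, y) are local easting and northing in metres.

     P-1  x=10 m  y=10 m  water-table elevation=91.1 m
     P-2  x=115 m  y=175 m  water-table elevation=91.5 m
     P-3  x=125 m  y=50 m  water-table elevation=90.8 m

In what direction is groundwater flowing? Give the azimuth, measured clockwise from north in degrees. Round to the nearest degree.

Differences from P-1: to P-2 (Δx, Δy, Δh) = (105, 165, +0.4); to P-3 = (115, 40, -0.3).
Solve a·Δx + b·Δy = Δh: det = 105·40 − 115·165 = -14775.
∂h/∂x = [(+0.4)·40 − (-0.3)·165] / -14775 = -0.004433
∂h/∂y = [105·(-0.3) − 115·(+0.4)] / -14775 = +0.005245
Flow direction (−∇h) has components (+0.004433 E, -0.005245 N).
Azimuth = atan2(E, N) = atan2(+0.004433, -0.005245) = 139.8° ≈ 140°.

140°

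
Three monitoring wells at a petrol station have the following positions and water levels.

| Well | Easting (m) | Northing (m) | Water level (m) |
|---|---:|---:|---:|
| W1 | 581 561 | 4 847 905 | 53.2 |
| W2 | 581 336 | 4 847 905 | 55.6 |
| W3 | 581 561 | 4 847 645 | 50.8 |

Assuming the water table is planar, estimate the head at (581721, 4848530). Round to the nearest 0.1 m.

∂h/∂x = (55.6 − 53.2) / (581336 − 581561) = -0.01067
∂h/∂y = (50.8 − 53.2) / (4847645 − 4847905) = +0.009231
h(581721, 4848530) = 53.2 + (-0.01067)·(160) + (+0.009231)·(625) = 53.2 -1.707 +5.769 = 57.263 m.

57.3 m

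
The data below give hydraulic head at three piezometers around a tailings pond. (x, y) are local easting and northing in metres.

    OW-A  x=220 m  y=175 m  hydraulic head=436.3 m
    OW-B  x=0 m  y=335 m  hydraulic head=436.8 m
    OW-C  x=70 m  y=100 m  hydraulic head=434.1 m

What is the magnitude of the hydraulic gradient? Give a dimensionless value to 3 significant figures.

0.0158

With h = a·x + b·y + c and OW-A as origin, the differences give:
  (-220)·a + 160·b = +0.5
  (-150)·a + (-75)·b = -2.2
Eliminate b (×(-75) and ×160, subtract): 40500·a = 314.50 → a = ∂h/∂x = +0.007765
Back-substitute: b = ∂h/∂y = +0.01380.
|∇h| = √(0.007765² + 0.01380²) = 0.01583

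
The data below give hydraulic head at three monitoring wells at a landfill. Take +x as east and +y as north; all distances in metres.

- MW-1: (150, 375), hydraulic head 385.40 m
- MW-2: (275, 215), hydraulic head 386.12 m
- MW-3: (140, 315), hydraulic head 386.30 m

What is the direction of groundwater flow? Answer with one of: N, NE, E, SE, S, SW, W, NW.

NE

Differences from MW-1: to MW-2 (Δx, Δy, Δh) = (125, -160, +0.72); to MW-3 = (-10, -60, +0.90).
Solve a·Δx + b·Δy = Δh: det = 125·(-60) − (-10)·(-160) = -9100.
∂h/∂x = [(+0.72)·(-60) − (+0.90)·(-160)] / -9100 = -0.01108
∂h/∂y = [125·(+0.90) − (-10)·(+0.72)] / -9100 = -0.01315
Flow = −∇h = (+0.01108 east, +0.01315 north), which points northeast.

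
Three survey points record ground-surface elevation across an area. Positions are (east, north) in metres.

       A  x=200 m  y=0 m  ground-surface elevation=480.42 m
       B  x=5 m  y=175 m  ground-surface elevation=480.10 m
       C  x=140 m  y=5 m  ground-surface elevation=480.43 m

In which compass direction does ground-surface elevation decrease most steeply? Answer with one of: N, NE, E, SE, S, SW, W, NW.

With z = a·x + b·y + c and A as origin, the differences give:
  (-195)·a + 175·b = -0.32
  (-60)·a + 5·b = +0.01
Eliminate b (×5 and ×175, subtract): 9525·a = -3.350 → a = ∂z/∂x = -0.0003517
Back-substitute: b = ∂z/∂y = -0.002220.
Steepest decrease is along −∇f = (+0.0003517 E, +0.002220 N) → north.

N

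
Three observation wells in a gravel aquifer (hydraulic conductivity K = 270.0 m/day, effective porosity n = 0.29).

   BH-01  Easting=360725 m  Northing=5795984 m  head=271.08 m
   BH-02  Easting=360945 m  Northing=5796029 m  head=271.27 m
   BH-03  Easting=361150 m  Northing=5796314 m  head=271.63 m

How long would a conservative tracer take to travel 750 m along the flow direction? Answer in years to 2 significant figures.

2.1 years

Differences from BH-01: to BH-02 (Δx, Δy, Δh) = (220, 45, +0.19); to BH-03 = (425, 330, +0.55).
Determinant of the coordinate differences = 220·330 − 425·45 = 53475.
∂h/∂x = [(+0.19)·330 − (+0.55)·45] / 53475 = +0.0007097
∂h/∂y = [220·(+0.55) − 425·(+0.19)] / 53475 = +0.0007527
|∇h| = √(0.0007097² + 0.0007527²) = 0.001035
Seepage velocity v = K·i/n = 270.0 × 0.001035 / 0.29 = 0.9636 m/day.
t = 750 / 0.9636 = 778.3 days = 2.13 years.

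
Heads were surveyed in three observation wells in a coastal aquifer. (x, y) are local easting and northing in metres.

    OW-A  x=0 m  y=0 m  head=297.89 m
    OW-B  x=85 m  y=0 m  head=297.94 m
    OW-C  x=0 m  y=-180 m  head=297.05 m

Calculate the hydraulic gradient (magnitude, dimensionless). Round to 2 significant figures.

∂h/∂x = (297.94 − 297.89) / (85 − 0) = +0.0005882
∂h/∂y = (297.05 − 297.89) / (-180 − 0) = +0.004667
|∇h| = √(0.0005882² + 0.004667²) = 0.004704

0.0047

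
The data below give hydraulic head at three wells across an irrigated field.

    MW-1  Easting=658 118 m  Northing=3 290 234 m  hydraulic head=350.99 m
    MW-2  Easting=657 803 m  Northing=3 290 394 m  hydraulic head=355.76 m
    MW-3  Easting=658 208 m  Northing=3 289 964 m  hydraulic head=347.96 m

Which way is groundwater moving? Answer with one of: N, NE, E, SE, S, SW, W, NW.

SE

Differences from MW-1: to MW-2 (Δx, Δy, Δh) = (-315, 160, +4.77); to MW-3 = (90, -270, -3.03).
Solve a·Δx + b·Δy = Δh: det = (-315)·(-270) − 90·160 = 70650.
∂h/∂x = [(+4.77)·(-270) − (-3.03)·160] / 70650 = -0.01137
∂h/∂y = [(-315)·(-3.03) − 90·(+4.77)] / 70650 = +0.007433
Flow = −∇h = (+0.01137 east, -0.007433 north), which points southeast.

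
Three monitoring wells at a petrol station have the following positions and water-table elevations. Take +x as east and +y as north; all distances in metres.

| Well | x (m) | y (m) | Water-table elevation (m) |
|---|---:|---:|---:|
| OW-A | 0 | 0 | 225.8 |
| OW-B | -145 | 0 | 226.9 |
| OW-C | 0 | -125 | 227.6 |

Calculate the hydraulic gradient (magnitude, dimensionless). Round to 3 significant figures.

0.0163

∂h/∂x = (226.9 − 225.8) / (-145 − 0) = -0.007586
∂h/∂y = (227.6 − 225.8) / (-125 − 0) = -0.01440
|∇h| = √(-0.007586² + -0.01440²) = 0.01628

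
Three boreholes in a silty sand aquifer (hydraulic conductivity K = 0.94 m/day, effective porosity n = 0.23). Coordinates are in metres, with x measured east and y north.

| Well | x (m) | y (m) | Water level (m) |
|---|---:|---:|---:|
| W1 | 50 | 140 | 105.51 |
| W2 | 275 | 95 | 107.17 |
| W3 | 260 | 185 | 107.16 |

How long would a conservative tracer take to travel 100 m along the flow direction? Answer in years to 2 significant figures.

Three-point gradient (reference W1): Δ to W2 = (225, -45, +1.66), Δ to W3 = (210, 45, +1.65).
∂h/∂x = +0.007609, ∂h/∂y = +0.001157 (det = 19575).
|∇h| = √(0.007609² + 0.001157²) = 0.007696
Seepage velocity v = K·i/n = 0.94 × 0.007696 / 0.23 = 0.03145 m/day.
t = 100 / 0.03145 = 3180 days = 8.71 years.

8.7 years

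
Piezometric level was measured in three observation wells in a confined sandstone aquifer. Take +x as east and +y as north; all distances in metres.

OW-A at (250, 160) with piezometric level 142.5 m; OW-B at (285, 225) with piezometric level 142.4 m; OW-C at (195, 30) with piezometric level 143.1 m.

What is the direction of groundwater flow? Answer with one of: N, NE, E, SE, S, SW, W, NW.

With h = a·x + b·y + c and OW-A as origin, the differences give:
  35·a + 65·b = -0.1
  (-55)·a + (-130)·b = +0.6
Eliminate b (×(-130) and ×65, subtract): -975·a = -26.00 → a = ∂h/∂x = +0.02667
Back-substitute: b = ∂h/∂y = -0.01590.
Flow = −∇h = (-0.02667 east, +0.01590 north), which points northwest.

NW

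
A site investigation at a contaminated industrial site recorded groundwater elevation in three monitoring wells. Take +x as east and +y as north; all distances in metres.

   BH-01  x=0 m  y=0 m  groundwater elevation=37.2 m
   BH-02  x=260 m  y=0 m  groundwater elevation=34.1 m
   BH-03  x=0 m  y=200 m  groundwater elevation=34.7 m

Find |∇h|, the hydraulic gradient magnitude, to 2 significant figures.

∂h/∂x = (34.1 − 37.2) / (260 − 0) = -0.01192
∂h/∂y = (34.7 − 37.2) / (200 − 0) = -0.01250
|∇h| = √(-0.01192² + -0.01250²) = 0.01727

0.017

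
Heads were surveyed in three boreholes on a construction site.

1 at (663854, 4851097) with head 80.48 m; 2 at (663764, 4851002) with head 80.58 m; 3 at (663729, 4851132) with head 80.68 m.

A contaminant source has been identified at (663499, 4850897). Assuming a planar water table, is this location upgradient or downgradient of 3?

With h = a·x + b·y + c and 1 as origin, the differences give:
  (-90)·a + (-95)·b = +0.10
  (-125)·a + 35·b = +0.20
Eliminate b (×35 and ×(-95), subtract): -15025·a = 22.500 → a = ∂h/∂x = -0.001498
Back-substitute: b = ∂h/∂y = +0.0003661.
Head at (663499, 4850897) = 80.48 + (-0.001498)·(-355) + (+0.0003661)·(-200) = 80.94 m.
That is higher than the 80.68 m at 3, so the point is upgradient.

upgradient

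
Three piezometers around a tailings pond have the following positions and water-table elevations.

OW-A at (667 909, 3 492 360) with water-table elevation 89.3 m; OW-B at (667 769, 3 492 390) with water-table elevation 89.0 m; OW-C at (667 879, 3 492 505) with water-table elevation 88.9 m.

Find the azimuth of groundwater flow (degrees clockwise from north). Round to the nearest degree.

326°

Differences from OW-A: to OW-B (Δx, Δy, Δh) = (-140, 30, -0.3); to OW-C = (-30, 145, -0.4).
Solve a·Δx + b·Δy = Δh: det = (-140)·145 − (-30)·30 = -19400.
∂h/∂x = [(-0.3)·145 − (-0.4)·30] / -19400 = +0.001624
∂h/∂y = [(-140)·(-0.4) − (-30)·(-0.3)] / -19400 = -0.002423
Flow direction (−∇h) has components (-0.001624 E, +0.002423 N).
Azimuth = atan2(E, N) = atan2(-0.001624, +0.002423) = 326.2° ≈ 326°.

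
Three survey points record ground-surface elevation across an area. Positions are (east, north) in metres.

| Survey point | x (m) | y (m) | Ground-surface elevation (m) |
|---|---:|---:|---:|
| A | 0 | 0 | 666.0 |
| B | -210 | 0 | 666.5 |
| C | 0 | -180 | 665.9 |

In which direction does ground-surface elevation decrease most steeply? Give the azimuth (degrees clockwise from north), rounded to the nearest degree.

∂z/∂x = (666.5 − 666.0) / (-210 − 0) = -0.002381
∂z/∂y = (665.9 − 666.0) / (-180 − 0) = +0.0005556
Steepest decrease is along −∇f: components (+0.002381 E, -0.0005556 N).
Azimuth = atan2(+0.002381, -0.0005556) = 103.1° ≈ 103°.

103°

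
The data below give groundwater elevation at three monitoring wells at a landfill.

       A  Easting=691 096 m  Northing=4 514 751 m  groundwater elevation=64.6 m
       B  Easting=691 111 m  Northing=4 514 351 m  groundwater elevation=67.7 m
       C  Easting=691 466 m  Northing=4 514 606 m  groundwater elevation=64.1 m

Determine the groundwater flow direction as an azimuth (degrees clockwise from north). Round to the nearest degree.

With h = a·x + b·y + c and A as origin, the differences give:
  15·a + (-400)·b = +3.1
  370·a + (-145)·b = -0.5
Eliminate b (×(-145) and ×(-400), subtract): 145825·a = -649.50 → a = ∂h/∂x = -0.004454
Back-substitute: b = ∂h/∂y = -0.007917.
Flow direction (−∇h) has components (+0.004454 E, +0.007917 N).
Azimuth = atan2(E, N) = atan2(+0.004454, +0.007917) = 29.4° ≈ 029°.

029°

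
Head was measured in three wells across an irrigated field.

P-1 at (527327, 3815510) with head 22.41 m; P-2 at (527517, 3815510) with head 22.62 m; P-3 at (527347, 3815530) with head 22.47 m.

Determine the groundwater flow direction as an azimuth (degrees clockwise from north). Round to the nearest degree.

With h = a·x + b·y + c and P-1 as origin, the differences give:
  190·a + 0·b = +0.21
  20·a + 20·b = +0.06
Eliminate b (×20 and ×0, subtract): 3800·a = 4.200 → a = ∂h/∂x = +0.001105
Back-substitute: b = ∂h/∂y = +0.001895.
Flow direction (−∇h) has components (-0.001105 E, -0.001895 N).
Azimuth = atan2(E, N) = atan2(-0.001105, -0.001895) = 210.3° ≈ 210°.

210°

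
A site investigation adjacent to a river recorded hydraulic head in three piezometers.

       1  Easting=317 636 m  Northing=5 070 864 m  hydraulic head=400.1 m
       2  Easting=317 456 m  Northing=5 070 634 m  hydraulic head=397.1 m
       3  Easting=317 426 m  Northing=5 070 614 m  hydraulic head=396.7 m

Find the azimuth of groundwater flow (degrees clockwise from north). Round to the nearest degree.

241°

Three-point gradient (reference 1): Δ to 2 = (-180, -230, -3.0), Δ to 3 = (-210, -250, -3.4).
∂h/∂x = +0.009697, ∂h/∂y = +0.005455 (det = -3300).
Flow direction (−∇h) has components (-0.009697 E, -0.005455 N).
Azimuth = atan2(E, N) = atan2(-0.009697, -0.005455) = 240.6° ≈ 241°.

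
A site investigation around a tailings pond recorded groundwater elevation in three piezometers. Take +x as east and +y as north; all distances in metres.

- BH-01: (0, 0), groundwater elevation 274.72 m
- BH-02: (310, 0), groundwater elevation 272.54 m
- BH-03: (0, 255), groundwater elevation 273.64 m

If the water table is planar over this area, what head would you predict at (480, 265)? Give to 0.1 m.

270.2 m

∂h/∂x = (272.54 − 274.72) / (310 − 0) = -0.007032
∂h/∂y = (273.64 − 274.72) / (255 − 0) = -0.004235
h(480, 265) = 274.72 + (-0.007032)·(480) + (-0.004235)·(265) = 274.72 -3.375 -1.122 = 270.222 m.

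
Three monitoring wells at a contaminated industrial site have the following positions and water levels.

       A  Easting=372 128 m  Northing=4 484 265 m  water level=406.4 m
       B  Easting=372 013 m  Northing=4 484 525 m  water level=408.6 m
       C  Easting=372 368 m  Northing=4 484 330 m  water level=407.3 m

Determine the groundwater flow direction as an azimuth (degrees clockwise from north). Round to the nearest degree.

188°

Taking A as reference: B−A = (-115, 260, +2.2); C−A = (240, 65, +0.9).
Solve a·Δx + b·Δy = Δh: det = (-115)·65 − 240·260 = -69875.
∂h/∂x = [(+2.2)·65 − (+0.9)·260] / -69875 = +0.001302
∂h/∂y = [(-115)·(+0.9) − 240·(+2.2)] / -69875 = +0.009038
Flow direction (−∇h) has components (-0.001302 E, -0.009038 N).
Azimuth = atan2(E, N) = atan2(-0.001302, -0.009038) = 188.2° ≈ 188°.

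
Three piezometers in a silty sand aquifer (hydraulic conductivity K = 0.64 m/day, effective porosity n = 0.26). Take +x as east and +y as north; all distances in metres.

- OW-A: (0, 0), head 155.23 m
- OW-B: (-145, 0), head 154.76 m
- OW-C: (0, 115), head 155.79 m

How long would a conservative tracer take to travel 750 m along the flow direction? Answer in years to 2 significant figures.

∂h/∂x = (154.76 − 155.23) / (-145 − 0) = +0.003241
∂h/∂y = (155.79 − 155.23) / (115 − 0) = +0.004870
|∇h| = √(0.003241² + 0.004870²) = 0.00585
Seepage velocity v = K·i/n = 0.64 × 0.00585 / 0.26 = 0.0144 m/day.
t = 750 / 0.0144 = 5.208e+04 days = 143 years.

140 years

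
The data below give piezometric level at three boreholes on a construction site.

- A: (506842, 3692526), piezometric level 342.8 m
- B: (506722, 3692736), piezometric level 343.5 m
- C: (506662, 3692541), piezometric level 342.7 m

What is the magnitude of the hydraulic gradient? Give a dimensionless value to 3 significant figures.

Differences from A: to B (Δx, Δy, Δh) = (-120, 210, +0.7); to C = (-180, 15, -0.1).
Solve a·Δx + b·Δy = Δh: det = (-120)·15 − (-180)·210 = 36000.
∂h/∂x = [(+0.7)·15 − (-0.1)·210] / 36000 = +0.0008750
∂h/∂y = [(-120)·(-0.1) − (-180)·(+0.7)] / 36000 = +0.003833
|∇h| = √(0.0008750² + 0.003833²) = 0.003932

0.00393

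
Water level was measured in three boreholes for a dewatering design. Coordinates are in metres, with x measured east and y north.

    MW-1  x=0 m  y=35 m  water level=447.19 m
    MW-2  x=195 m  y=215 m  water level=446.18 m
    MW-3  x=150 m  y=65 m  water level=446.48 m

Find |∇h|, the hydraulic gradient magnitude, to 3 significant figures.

0.00465

With h = a·x + b·y + c and MW-1 as origin, the differences give:
  195·a + 180·b = -1.01
  150·a + 30·b = -0.71
Eliminate b (×30 and ×180, subtract): -21150·a = 97.500 → a = ∂h/∂x = -0.004610
Back-substitute: b = ∂h/∂y = -0.0006170.
|∇h| = √(-0.004610² + -0.0006170²) = 0.004651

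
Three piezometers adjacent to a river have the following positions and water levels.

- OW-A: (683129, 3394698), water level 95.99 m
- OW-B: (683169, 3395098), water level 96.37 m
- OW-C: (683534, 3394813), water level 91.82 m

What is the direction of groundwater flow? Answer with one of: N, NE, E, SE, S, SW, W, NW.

Differences from OW-A: to OW-B (Δx, Δy, Δh) = (40, 400, +0.38); to OW-C = (405, 115, -4.17).
Solve a·Δx + b·Δy = Δh: det = 40·115 − 405·400 = -157400.
∂h/∂x = [(+0.38)·115 − (-4.17)·400] / -157400 = -0.01087
∂h/∂y = [40·(-4.17) − 405·(+0.38)] / -157400 = +0.002037
Flow = −∇h = (+0.01087 east, -0.002037 north), which points east.

E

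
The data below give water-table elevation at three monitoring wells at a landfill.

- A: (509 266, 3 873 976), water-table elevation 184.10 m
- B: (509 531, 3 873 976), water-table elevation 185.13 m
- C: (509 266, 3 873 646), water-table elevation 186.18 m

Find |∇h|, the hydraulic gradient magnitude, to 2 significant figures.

0.0074

∂h/∂x = (185.13 − 184.10) / (509531 − 509266) = +0.003887
∂h/∂y = (186.18 − 184.10) / (3873646 − 3873976) = -0.006303
|∇h| = √(0.003887² + -0.006303²) = 0.007405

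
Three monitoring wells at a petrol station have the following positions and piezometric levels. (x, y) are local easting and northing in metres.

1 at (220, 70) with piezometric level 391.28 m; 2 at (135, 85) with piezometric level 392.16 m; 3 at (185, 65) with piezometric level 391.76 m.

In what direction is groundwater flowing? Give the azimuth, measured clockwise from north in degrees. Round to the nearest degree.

Differences from 1: to 2 (Δx, Δy, Δh) = (-85, 15, +0.88); to 3 = (-35, -5, +0.48).
Solve a·Δx + b·Δy = Δh: det = (-85)·(-5) − (-35)·15 = 950.
∂h/∂x = [(+0.88)·(-5) − (+0.48)·15] / 950 = -0.01221
∂h/∂y = [(-85)·(+0.48) − (-35)·(+0.88)] / 950 = -0.01053
Flow direction (−∇h) has components (+0.01221 E, +0.01053 N).
Azimuth = atan2(E, N) = atan2(+0.01221, +0.01053) = 49.2° ≈ 049°.

049°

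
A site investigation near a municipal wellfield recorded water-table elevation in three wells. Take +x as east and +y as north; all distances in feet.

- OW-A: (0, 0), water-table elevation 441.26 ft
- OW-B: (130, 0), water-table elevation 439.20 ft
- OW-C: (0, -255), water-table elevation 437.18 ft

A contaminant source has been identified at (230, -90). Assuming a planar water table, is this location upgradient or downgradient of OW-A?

∂h/∂x = (439.20 − 441.26) / (130 − 0) = -0.01585
∂h/∂y = (437.18 − 441.26) / (-255 − 0) = +0.01600
Head at (230, -90) = 441.26 + (-0.01585)·(230) + (+0.01600)·(-90) = 436.18 ft.
That is lower than the 441.26 ft at OW-A, so the point is downgradient.

downgradient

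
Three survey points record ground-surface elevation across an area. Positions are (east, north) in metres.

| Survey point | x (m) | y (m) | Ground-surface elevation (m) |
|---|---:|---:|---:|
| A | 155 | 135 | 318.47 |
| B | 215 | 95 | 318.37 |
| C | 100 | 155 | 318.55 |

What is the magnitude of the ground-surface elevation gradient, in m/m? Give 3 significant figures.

0.00139 m/m

Differences from A: to B (Δx, Δy, Δh) = (60, -40, -0.10); to C = (-55, 20, +0.08).
Determinant of the coordinate differences = 60·20 − (-55)·(-40) = -1000.
∂z/∂x = [(-0.10)·20 − (+0.08)·(-40)] / -1000 = -0.001200
∂z/∂y = [60·(+0.08) − (-55)·(-0.10)] / -1000 = +0.0007000
|∇f| = √(-0.001200² + 0.0007000²) = 0.001389 m/m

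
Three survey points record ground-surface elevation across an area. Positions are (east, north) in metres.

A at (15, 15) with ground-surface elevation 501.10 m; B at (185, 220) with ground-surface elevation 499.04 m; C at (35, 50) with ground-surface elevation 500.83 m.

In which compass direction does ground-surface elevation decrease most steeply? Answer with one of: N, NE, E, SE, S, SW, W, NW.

With z = a·x + b·y + c and A as origin, the differences give:
  170·a + 205·b = -2.06
  20·a + 35·b = -0.27
Eliminate b (×35 and ×205, subtract): 1850·a = -16.750 → a = ∂z/∂x = -0.009054
Back-substitute: b = ∂z/∂y = -0.002541.
Steepest decrease is along −∇f = (+0.009054 E, +0.002541 N) → east.

E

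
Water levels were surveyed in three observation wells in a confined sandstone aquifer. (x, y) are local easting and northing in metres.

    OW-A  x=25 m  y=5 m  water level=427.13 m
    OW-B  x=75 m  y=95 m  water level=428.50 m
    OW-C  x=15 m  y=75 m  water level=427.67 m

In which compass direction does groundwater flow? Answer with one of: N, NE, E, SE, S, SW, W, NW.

SW

Differences from OW-A: to OW-B (Δx, Δy, Δh) = (50, 90, +1.37); to OW-C = (-10, 70, +0.54).
Determinant of the coordinate differences = 50·70 − (-10)·90 = 4400.
∂h/∂x = [(+1.37)·70 − (+0.54)·90] / 4400 = +0.01075
∂h/∂y = [50·(+0.54) − (-10)·(+1.37)] / 4400 = +0.009250
Flow = −∇h = (-0.01075 east, -0.009250 north), which points southwest.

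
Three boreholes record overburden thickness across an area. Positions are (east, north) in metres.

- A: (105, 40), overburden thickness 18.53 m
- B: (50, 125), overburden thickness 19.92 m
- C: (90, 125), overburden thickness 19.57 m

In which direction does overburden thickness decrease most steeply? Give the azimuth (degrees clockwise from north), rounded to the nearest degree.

With d = a·x + b·y + c and A as origin, the differences give:
  (-55)·a + 85·b = +1.39
  (-15)·a + 85·b = +1.04
Eliminate b (×85 and ×85, subtract): -3400·a = 29.750 → a = ∂d/∂x = -0.008750
Back-substitute: b = ∂d/∂y = +0.01069.
Steepest decrease is along −∇f: components (+0.008750 E, -0.01069 N).
Azimuth = atan2(+0.008750, -0.01069) = 140.7° ≈ 141°.

141°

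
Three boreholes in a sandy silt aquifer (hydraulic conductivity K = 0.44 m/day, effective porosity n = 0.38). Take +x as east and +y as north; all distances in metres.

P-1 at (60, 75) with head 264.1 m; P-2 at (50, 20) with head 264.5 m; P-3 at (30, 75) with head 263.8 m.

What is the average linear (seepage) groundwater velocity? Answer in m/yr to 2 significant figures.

5.7 m/yr

With h = a·x + b·y + c and P-1 as origin, the differences give:
  (-10)·a + (-55)·b = +0.4
  (-30)·a + 0·b = -0.3
Eliminate b (×0 and ×(-55), subtract): -1650·a = -16.50 → a = ∂h/∂x = +0.01000
Back-substitute: b = ∂h/∂y = -0.009091.
|∇h| = √(0.01000² + -0.009091²) = 0.01351
Seepage velocity v = K·i/n = 0.44 × 0.01351 / 0.38 = 0.01564 m/day = 5.713 m/yr.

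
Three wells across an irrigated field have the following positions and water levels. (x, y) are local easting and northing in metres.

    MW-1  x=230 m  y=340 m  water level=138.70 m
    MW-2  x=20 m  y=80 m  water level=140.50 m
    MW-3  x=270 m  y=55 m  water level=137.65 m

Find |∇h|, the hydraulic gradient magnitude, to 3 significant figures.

0.0114

Taking MW-1 as reference: MW-2−MW-1 = (-210, -260, +1.80); MW-3−MW-1 = (40, -285, -1.05).
Determinant of the coordinate differences = (-210)·(-285) − 40·(-260) = 70250.
∂h/∂x = [(+1.80)·(-285) − (-1.05)·(-260)] / 70250 = -0.01119
∂h/∂y = [(-210)·(-1.05) − 40·(+1.80)] / 70250 = +0.002114
|∇h| = √(-0.01119² + 0.002114²) = 0.01139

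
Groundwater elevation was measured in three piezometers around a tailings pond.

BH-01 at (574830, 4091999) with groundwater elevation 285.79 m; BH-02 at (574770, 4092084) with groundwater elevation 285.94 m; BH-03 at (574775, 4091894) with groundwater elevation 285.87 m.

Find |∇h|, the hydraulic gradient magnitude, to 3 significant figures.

Taking BH-01 as reference: BH-02−BH-01 = (-60, 85, +0.15); BH-03−BH-01 = (-55, -105, +0.08).
Solve a·Δx + b·Δy = Δh: det = (-60)·(-105) − (-55)·85 = 10975.
∂h/∂x = [(+0.15)·(-105) − (+0.08)·85] / 10975 = -0.002055
∂h/∂y = [(-60)·(+0.08) − (-55)·(+0.15)] / 10975 = +0.0003144
|∇h| = √(-0.002055² + 0.0003144²) = 0.002079

0.00208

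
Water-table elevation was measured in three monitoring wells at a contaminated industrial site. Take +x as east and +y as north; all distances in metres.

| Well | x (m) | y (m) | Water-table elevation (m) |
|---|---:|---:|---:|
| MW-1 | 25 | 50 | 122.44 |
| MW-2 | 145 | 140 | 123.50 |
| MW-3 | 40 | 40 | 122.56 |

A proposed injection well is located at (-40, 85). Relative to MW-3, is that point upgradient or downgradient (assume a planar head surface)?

With h = a·x + b·y + c and MW-1 as origin, the differences give:
  120·a + 90·b = +1.06
  15·a + (-10)·b = +0.12
Eliminate b (×(-10) and ×90, subtract): -2550·a = -21.400 → a = ∂h/∂x = +0.008392
Back-substitute: b = ∂h/∂y = +0.0005882.
Head at (-40, 85) = 122.44 + (+0.008392)·(-65) + (+0.0005882)·(35) = 121.92 m.
That is lower than the 122.56 m at MW-3, so the point is downgradient.

downgradient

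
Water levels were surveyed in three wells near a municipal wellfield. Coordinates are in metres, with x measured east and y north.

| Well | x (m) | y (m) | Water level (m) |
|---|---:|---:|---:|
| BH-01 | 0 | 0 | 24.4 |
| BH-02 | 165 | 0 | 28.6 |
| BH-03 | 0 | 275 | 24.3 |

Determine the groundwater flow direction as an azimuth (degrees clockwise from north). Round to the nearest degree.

∂h/∂x = (28.6 − 24.4) / (165 − 0) = +0.02545
∂h/∂y = (24.3 − 24.4) / (275 − 0) = -0.0003636
Flow direction (−∇h) has components (-0.02545 E, +0.0003636 N).
Azimuth = atan2(E, N) = atan2(-0.02545, +0.0003636) = 270.8° ≈ 271°.

271°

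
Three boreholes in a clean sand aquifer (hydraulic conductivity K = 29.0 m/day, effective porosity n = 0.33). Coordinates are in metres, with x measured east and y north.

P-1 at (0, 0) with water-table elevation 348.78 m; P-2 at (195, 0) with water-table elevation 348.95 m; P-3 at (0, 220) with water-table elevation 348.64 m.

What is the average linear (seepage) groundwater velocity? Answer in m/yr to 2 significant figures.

35 m/yr

∂h/∂x = (348.95 − 348.78) / (195 − 0) = +0.0008718
∂h/∂y = (348.64 − 348.78) / (220 − 0) = -0.0006364
|∇h| = √(0.0008718² + -0.0006364²) = 0.001079
Seepage velocity v = K·i/n = 29.0 × 0.001079 / 0.33 = 0.09482 m/day = 34.63 m/yr.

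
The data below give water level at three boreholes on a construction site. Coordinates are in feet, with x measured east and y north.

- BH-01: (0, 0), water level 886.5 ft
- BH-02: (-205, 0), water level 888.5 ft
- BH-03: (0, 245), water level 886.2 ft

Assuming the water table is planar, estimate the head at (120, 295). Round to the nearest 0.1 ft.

∂h/∂x = (888.5 − 886.5) / (-205 − 0) = -0.009756
∂h/∂y = (886.2 − 886.5) / (245 − 0) = -0.001224
h(120, 295) = 886.5 + (-0.009756)·(120) + (-0.001224)·(295) = 886.5 -1.171 -0.361 = 884.968 ft.

885.0 ft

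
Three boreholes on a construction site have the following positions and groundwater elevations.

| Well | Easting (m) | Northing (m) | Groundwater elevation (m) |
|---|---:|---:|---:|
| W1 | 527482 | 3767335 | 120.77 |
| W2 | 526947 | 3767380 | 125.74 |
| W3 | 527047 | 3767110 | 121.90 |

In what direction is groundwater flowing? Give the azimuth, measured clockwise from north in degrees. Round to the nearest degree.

143°

Differences from W1: to W2 (Δx, Δy, Δh) = (-535, 45, +4.97); to W3 = (-435, -225, +1.13).
Determinant of the coordinate differences = (-535)·(-225) − (-435)·45 = 139950.
∂h/∂x = [(+4.97)·(-225) − (+1.13)·45] / 139950 = -0.008354
∂h/∂y = [(-535)·(+1.13) − (-435)·(+4.97)] / 139950 = +0.01113
Flow direction (−∇h) has components (+0.008354 E, -0.01113 N).
Azimuth = atan2(E, N) = atan2(+0.008354, -0.01113) = 143.1° ≈ 143°.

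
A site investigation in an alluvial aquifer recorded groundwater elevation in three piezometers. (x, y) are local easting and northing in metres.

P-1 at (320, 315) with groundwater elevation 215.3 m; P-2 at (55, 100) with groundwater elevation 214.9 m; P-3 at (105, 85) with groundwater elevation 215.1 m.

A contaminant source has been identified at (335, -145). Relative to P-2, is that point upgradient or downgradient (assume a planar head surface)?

Three-point gradient (reference P-1): Δ to P-2 = (-265, -215, -0.4), Δ to P-3 = (-215, -230, -0.2).
∂h/∂x = +0.003328, ∂h/∂y = -0.002241 (det = 14725).
Head at (335, -145) = 215.3 + (+0.003328)·(15) + (-0.002241)·(-460) = 216.38 m.
That is higher than the 214.9 m at P-2, so the point is upgradient.

upgradient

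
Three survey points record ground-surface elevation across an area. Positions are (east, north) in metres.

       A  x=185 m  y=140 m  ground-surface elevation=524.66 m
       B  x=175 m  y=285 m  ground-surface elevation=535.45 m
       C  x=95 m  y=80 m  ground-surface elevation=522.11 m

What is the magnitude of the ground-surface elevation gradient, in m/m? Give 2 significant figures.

Differences from A: to B (Δx, Δy, Δh) = (-10, 145, +10.79); to C = (-90, -60, -2.55).
Solve a·Δx + b·Δy = Δz: det = (-10)·(-60) − (-90)·145 = 13650.
∂z/∂x = [(+10.79)·(-60) − (-2.55)·145] / 13650 = -0.02034
∂z/∂y = [(-10)·(-2.55) − (-90)·(+10.79)] / 13650 = +0.07301
|∇f| = √(-0.02034² + 0.07301²) = 0.07579 m/m

0.076 m/m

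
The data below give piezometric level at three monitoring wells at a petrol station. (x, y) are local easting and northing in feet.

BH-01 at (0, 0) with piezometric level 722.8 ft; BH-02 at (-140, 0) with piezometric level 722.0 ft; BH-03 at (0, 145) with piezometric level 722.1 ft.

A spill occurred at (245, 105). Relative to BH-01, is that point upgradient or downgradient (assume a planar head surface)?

∂h/∂x = (722.0 − 722.8) / (-140 − 0) = +0.005714
∂h/∂y = (722.1 − 722.8) / (145 − 0) = -0.004828
Head at (245, 105) = 722.8 + (+0.005714)·(245) + (-0.004828)·(105) = 723.69 ft.
That is higher than the 722.8 ft at BH-01, so the point is upgradient.

upgradient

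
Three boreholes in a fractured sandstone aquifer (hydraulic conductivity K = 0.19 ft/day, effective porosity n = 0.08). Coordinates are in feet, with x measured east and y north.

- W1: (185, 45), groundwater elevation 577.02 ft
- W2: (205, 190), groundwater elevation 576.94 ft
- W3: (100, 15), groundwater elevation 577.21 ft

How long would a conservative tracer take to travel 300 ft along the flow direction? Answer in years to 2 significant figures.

160 years

Differences from W1: to W2 (Δx, Δy, Δh) = (20, 145, -0.08); to W3 = (-85, -30, +0.19).
Solve a·Δx + b·Δy = Δh: det = 20·(-30) − (-85)·145 = 11725.
∂h/∂x = [(-0.08)·(-30) − (+0.19)·145] / 11725 = -0.002145
∂h/∂y = [20·(+0.19) − (-85)·(-0.08)] / 11725 = -0.0002559
|∇h| = √(-0.002145² + -0.0002559²) = 0.00216
Seepage velocity v = K·i/n = 0.19 × 0.00216 / 0.08 = 0.00513 ft/day.
t = 300 / 0.00513 = 5.848e+04 days = 160 years.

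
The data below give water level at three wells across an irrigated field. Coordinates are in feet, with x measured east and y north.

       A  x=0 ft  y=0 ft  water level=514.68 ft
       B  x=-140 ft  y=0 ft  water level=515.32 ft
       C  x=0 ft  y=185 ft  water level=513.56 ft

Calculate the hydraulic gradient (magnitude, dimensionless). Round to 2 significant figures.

0.0076

∂h/∂x = (515.32 − 514.68) / (-140 − 0) = -0.004571
∂h/∂y = (513.56 − 514.68) / (185 − 0) = -0.006054
|∇h| = √(-0.004571² + -0.006054²) = 0.007586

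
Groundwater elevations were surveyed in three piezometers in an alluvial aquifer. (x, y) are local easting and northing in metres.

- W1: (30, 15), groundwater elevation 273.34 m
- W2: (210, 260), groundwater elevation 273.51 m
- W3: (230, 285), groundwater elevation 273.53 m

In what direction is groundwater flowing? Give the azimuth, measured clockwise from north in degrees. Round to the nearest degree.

287°

Differences from W1: to W2 (Δx, Δy, Δh) = (180, 245, +0.17); to W3 = (200, 270, +0.19).
Solve a·Δx + b·Δy = Δh: det = 180·270 − 200·245 = -400.
∂h/∂x = [(+0.17)·270 − (+0.19)·245] / -400 = +0.001625
∂h/∂y = [180·(+0.19) − 200·(+0.17)] / -400 = -0.0005000
Flow direction (−∇h) has components (-0.001625 E, +0.0005000 N).
Azimuth = atan2(E, N) = atan2(-0.001625, +0.0005000) = 287.1° ≈ 287°.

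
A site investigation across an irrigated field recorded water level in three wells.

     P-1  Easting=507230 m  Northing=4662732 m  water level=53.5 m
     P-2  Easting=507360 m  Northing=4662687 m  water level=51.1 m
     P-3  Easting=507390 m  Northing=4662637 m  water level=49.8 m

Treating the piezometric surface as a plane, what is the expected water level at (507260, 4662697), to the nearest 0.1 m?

52.5 m

With h = a·x + b·y + c and P-1 as origin, the differences give:
  130·a + (-45)·b = -2.4
  160·a + (-95)·b = -3.7
Eliminate b (×(-95) and ×(-45), subtract): -5150·a = 61.50 → a = ∂h/∂x = -0.01194
Back-substitute: b = ∂h/∂y = +0.01883.
h(507260, 4662697) = 53.5 + (-0.01194)·(30) + (+0.01883)·(-35) = 53.5 -0.358 -0.659 = 52.483 m.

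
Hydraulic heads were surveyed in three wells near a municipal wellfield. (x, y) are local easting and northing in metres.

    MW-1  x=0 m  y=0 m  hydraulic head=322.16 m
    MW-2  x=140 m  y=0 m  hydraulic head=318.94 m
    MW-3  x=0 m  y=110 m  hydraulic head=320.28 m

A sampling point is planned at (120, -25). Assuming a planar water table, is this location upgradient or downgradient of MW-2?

upgradient

∂h/∂x = (318.94 − 322.16) / (140 − 0) = -0.02300
∂h/∂y = (320.28 − 322.16) / (110 − 0) = -0.01709
Head at (120, -25) = 322.16 + (-0.02300)·(120) + (-0.01709)·(-25) = 319.83 m.
That is higher than the 318.94 m at MW-2, so the point is upgradient.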